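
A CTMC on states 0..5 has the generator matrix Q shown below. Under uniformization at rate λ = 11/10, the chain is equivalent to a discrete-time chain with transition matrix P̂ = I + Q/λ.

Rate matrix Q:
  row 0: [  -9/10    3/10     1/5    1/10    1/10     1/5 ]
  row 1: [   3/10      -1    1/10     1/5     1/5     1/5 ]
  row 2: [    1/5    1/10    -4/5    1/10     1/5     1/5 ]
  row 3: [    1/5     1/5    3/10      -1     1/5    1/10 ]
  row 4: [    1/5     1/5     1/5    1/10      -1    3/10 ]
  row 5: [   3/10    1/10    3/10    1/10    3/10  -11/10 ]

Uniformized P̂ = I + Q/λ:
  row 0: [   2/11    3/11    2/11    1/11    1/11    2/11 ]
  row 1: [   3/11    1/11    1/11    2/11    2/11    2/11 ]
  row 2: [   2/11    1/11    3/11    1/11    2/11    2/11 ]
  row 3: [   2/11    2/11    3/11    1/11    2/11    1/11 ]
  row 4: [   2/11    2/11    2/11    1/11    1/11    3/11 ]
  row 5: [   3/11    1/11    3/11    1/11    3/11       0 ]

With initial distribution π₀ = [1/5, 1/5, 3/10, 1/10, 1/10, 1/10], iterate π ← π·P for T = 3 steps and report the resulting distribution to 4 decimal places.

π = [0.2101, 0.1533, 0.2109, 0.1049, 0.1622, 0.1586]

t=0: π = [0.2000, 0.2000, 0.3000, 0.1000, 0.1000, 0.1000]
t=1: π = [0.2091, 0.1455, 0.2091, 0.1091, 0.1636, 0.1636]
t=2: π = [0.2099, 0.1537, 0.2124, 0.1041, 0.1628, 0.1570]
t=3: π = [0.2101, 0.1533, 0.2109, 0.1049, 0.1622, 0.1586]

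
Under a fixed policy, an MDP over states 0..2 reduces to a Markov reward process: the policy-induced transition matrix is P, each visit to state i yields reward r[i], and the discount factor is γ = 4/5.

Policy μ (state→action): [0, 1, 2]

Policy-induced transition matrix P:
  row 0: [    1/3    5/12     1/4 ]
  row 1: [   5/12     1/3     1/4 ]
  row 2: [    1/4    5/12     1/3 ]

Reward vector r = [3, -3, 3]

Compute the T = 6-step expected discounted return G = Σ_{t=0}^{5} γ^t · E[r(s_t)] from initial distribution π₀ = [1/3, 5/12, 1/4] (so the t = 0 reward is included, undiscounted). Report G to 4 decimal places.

G = 2.3738

t=0: π = [0.3333, 0.4167, 0.2500], E[r] = 0.5000, γ^t·E[r] = 0.500000, running G = 0.500000
t=1: π = [0.3472, 0.3819, 0.2708], E[r] = 0.7083, γ^t·E[r] = 0.566667, running G = 1.066667
t=2: π = [0.3426, 0.3848, 0.2726], E[r] = 0.6910, γ^t·E[r] = 0.442222, running G = 1.508889
t=3: π = [0.3427, 0.3846, 0.2727], E[r] = 0.6924, γ^t·E[r] = 0.354519, running G = 1.863407
t=4: π = [0.3427, 0.3846, 0.2727], E[r] = 0.6923, γ^t·E[r] = 0.283565, running G = 2.146973
t=5: π = [0.3427, 0.3846, 0.2727], E[r] = 0.6923, γ^t·E[r] = 0.226856, running G = 2.373828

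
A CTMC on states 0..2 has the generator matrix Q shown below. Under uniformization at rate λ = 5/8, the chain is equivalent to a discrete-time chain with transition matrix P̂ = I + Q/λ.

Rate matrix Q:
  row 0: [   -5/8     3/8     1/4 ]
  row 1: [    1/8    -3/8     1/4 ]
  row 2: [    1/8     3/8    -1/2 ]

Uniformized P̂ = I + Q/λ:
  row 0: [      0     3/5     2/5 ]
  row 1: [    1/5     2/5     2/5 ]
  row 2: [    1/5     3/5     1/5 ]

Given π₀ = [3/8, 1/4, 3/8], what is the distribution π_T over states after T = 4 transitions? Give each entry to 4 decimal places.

t=0: π = [0.3750, 0.2500, 0.3750]
t=1: π = [0.1250, 0.5500, 0.3250]
t=2: π = [0.1750, 0.4900, 0.3350]
t=3: π = [0.1650, 0.5020, 0.3330]
t=4: π = [0.1670, 0.4996, 0.3334]

π = [0.1670, 0.4996, 0.3334]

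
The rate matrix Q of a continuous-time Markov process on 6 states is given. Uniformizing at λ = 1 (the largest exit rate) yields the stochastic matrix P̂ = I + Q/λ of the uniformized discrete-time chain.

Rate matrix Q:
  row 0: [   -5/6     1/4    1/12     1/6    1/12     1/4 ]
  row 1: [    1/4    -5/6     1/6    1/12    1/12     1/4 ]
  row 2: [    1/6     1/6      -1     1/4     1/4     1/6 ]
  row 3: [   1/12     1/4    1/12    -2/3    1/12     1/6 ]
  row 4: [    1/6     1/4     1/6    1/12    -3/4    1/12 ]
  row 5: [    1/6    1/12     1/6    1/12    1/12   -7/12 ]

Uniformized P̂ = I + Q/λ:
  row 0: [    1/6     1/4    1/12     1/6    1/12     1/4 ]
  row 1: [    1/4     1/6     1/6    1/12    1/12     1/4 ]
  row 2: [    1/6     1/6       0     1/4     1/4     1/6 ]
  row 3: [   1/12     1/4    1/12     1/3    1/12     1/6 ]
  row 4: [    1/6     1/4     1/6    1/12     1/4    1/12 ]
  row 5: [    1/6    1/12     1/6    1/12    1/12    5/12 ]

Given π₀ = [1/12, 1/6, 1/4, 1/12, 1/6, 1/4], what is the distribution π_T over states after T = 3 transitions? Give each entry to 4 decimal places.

π = [0.1694, 0.1840, 0.1196, 0.1562, 0.1247, 0.2461]

t=0: π = [0.0833, 0.1667, 0.2500, 0.0833, 0.1667, 0.2500]
t=1: π = [0.1736, 0.1736, 0.1111, 0.1528, 0.1528, 0.2361]
t=2: π = [0.1684, 0.1869, 0.1209, 0.1545, 0.1273, 0.2419]
t=3: π = [0.1694, 0.1840, 0.1196, 0.1562, 0.1247, 0.2461]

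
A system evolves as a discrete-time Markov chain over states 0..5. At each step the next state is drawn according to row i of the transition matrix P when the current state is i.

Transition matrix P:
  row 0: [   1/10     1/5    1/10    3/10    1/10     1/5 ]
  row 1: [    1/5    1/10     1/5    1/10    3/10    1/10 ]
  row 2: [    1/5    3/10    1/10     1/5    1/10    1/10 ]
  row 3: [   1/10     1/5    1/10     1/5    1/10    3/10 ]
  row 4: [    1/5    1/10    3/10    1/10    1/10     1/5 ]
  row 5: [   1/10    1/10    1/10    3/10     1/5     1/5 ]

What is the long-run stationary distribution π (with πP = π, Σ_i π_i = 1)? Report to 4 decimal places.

π = [0.1463, 0.1642, 0.1468, 0.2019, 0.1517, 0.1891]

Balance equations π_j = Σ_i π_i·P[i][j]:
  π_0 = 1/10·π_0 + 1/5·π_1 + 1/5·π_2 + 1/10·π_3 + 1/5·π_4 + 1/10·π_5
  π_1 = 1/5·π_0 + 1/10·π_1 + 3/10·π_2 + 1/5·π_3 + 1/10·π_4 + 1/10·π_5
  π_2 = 1/10·π_0 + 1/5·π_1 + 1/10·π_2 + 1/10·π_3 + 3/10·π_4 + 1/10·π_5
  π_3 = 3/10·π_0 + 1/10·π_1 + 1/5·π_2 + 1/5·π_3 + 1/10·π_4 + 3/10·π_5
  π_4 = 1/10·π_0 + 3/10·π_1 + 1/10·π_2 + 1/10·π_3 + 1/10·π_4 + 1/5·π_5
  normalize: π_0 + π_1 + π_2 + π_3 + π_4 + π_5 = 1
Solving the linear system gives exactly π = [8814/60259, 9893/60259, 8844/60259, 12169/60259, 9144/60259, 11395/60259].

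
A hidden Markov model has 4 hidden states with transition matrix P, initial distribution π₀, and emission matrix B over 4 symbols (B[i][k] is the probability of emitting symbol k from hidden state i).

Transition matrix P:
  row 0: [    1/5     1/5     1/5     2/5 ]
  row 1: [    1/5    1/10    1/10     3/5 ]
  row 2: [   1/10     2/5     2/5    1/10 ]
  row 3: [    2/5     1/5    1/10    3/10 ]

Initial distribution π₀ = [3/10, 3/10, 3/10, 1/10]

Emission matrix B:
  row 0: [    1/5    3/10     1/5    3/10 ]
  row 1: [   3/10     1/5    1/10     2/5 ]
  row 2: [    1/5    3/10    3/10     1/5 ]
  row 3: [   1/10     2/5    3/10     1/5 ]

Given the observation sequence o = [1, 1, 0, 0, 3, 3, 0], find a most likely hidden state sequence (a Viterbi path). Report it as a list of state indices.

t=0: δ = [9.000e-02, 6.000e-02, 9.000e-02, 4.000e-02]  (obs o_0=1)
t=1: δ = [5.400e-03, 7.200e-03, 1.080e-02, 1.440e-02]  ψ = [0, 2, 2, 0]  (obs o_1=1)
t=2: δ = [1.152e-03, 1.296e-03, 8.640e-04, 4.320e-04]  ψ = [3, 2, 2, 1]  (obs o_2=0)
t=3: δ = [5.184e-05, 1.037e-04, 6.912e-05, 7.776e-05]  ψ = [1, 2, 2, 1]  (obs o_3=0)
t=4: δ = [9.331e-06, 1.106e-05, 5.530e-06, 1.244e-05]  ψ = [3, 2, 2, 1]  (obs o_4=3)
t=5: δ = [1.493e-06, 9.953e-07, 4.424e-07, 1.327e-06]  ψ = [3, 3, 2, 1]  (obs o_5=3)
t=6: δ = [1.062e-07, 8.958e-08, 5.972e-08, 5.972e-08]  ψ = [3, 0, 0, 0]  (obs o_6=0)
backtrack: best end state = 0; path = [2, 2, 2, 2, 1, 3, 0]

path = [2, 2, 2, 2, 1, 3, 0]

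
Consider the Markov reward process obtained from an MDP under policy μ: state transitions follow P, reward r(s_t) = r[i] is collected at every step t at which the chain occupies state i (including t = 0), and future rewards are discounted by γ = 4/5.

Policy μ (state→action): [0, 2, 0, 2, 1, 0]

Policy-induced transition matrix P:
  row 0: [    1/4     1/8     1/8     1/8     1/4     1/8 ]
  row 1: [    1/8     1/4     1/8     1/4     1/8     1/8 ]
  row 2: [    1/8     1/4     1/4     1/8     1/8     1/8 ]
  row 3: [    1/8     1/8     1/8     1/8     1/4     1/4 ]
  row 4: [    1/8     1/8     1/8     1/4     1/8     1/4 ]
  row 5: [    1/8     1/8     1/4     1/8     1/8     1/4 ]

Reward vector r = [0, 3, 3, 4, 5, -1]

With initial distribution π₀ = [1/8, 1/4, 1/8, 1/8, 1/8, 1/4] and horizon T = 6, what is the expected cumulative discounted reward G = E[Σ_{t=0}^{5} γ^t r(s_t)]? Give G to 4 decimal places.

t=0: π = [0.1250, 0.2500, 0.1250, 0.1250, 0.1250, 0.2500], E[r] = 2.0000, γ^t·E[r] = 2.000000, running G = 2.000000
t=1: π = [0.1406, 0.1719, 0.1719, 0.1719, 0.1563, 0.1875], E[r] = 2.3125, γ^t·E[r] = 1.850000, running G = 3.850000
t=2: π = [0.1426, 0.1680, 0.1699, 0.1660, 0.1641, 0.1895], E[r] = 2.3086, γ^t·E[r] = 1.477500, running G = 5.327500
t=3: π = [0.1428, 0.1672, 0.1699, 0.1665, 0.1636, 0.1899], E[r] = 2.3054, γ^t·E[r] = 1.180375, running G = 6.507875
t=4: π = [0.1429, 0.1671, 0.1700, 0.1664, 0.1637, 0.1900], E[r] = 2.3051, γ^t·E[r] = 0.944175, running G = 7.452050
t=5: π = [0.1429, 0.1671, 0.1700, 0.1664, 0.1637, 0.1900], E[r] = 2.3051, γ^t·E[r] = 0.755326, running G = 8.207376

G = 8.2074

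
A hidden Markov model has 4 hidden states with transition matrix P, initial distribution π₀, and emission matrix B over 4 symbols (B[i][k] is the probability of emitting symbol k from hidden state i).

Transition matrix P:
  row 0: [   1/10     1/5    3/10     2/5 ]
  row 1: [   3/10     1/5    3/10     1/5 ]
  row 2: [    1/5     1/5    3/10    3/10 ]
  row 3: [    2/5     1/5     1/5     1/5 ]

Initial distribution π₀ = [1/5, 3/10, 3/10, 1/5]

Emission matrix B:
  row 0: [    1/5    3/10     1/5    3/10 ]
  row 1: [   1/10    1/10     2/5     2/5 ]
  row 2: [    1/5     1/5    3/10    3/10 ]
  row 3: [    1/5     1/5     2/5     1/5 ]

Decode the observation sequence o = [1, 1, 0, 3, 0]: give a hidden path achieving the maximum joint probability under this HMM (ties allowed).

t=0: δ = [6.000e-02, 3.000e-02, 6.000e-02, 4.000e-02]  (obs o_0=1)
t=1: δ = [4.800e-03, 1.200e-03, 3.600e-03, 4.800e-03]  ψ = [3, 0, 0, 0]  (obs o_1=1)
t=2: δ = [3.840e-04, 9.600e-05, 2.880e-04, 3.840e-04]  ψ = [3, 0, 0, 0]  (obs o_2=0)
t=3: δ = [4.608e-05, 3.072e-05, 3.456e-05, 3.072e-05]  ψ = [3, 0, 0, 0]  (obs o_3=3)
t=4: δ = [2.458e-06, 9.216e-07, 2.765e-06, 3.686e-06]  ψ = [3, 0, 0, 0]  (obs o_4=0)
backtrack: best end state = 3; path = [3, 0, 3, 0, 3]

path = [3, 0, 3, 0, 3]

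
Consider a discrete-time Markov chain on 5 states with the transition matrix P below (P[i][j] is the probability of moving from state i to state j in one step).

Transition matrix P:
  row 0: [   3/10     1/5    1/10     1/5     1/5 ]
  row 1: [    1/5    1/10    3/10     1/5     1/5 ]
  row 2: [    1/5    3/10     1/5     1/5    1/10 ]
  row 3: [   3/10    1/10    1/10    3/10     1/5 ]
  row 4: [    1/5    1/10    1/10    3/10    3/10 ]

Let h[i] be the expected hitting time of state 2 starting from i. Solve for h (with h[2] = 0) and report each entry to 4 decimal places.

h = [7.8227, 6.4004, 0.0000, 7.9807, 7.9982]

First-step conditioning: h[2] = 0; for i ≠ 2, h[i] = 1 + Σ_k P[i][k]·h[k].
  h[0] = 1 + 3/10·h[0] + 1/5·h[1] + 1/5·h[3] + 1/5·h[4]
  h[1] = 1 + 1/5·h[0] + 1/10·h[1] + 1/5·h[3] + 1/5·h[4]
  h[3] = 1 + 3/10·h[0] + 1/10·h[1] + 3/10·h[3] + 1/5·h[4]
  h[4] = 1 + 1/5·h[0] + 1/10·h[1] + 3/10·h[3] + 3/10·h[4]
Solving the 4×4 linear system over states ≠ 2 gives exactly h = [8910/1139, 7290/1139, 0, 9090/1139, 9110/1139] (h[2] = 0 is the target).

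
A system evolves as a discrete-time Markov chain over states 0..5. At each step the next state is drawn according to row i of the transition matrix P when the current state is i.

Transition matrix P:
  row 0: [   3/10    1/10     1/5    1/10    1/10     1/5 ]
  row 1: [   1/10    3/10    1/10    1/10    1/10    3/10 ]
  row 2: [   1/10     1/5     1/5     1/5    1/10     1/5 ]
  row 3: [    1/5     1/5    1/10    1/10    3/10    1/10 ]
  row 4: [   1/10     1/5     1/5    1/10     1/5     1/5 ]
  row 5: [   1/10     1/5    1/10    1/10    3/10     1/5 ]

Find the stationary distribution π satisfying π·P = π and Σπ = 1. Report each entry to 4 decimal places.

Balance equations π_j = Σ_i π_i·P[i][j]:
  π_0 = 3/10·π_0 + 1/10·π_1 + 1/10·π_2 + 1/5·π_3 + 1/10·π_4 + 1/10·π_5
  π_1 = 1/10·π_0 + 3/10·π_1 + 1/5·π_2 + 1/5·π_3 + 1/5·π_4 + 1/5·π_5
  π_2 = 1/5·π_0 + 1/10·π_1 + 1/5·π_2 + 1/10·π_3 + 1/5·π_4 + 1/10·π_5
  π_3 = 1/10·π_0 + 1/10·π_1 + 1/5·π_2 + 1/10·π_3 + 1/10·π_4 + 1/10·π_5
  π_4 = 1/10·π_0 + 1/10·π_1 + 1/10·π_2 + 3/10·π_3 + 1/5·π_4 + 3/10·π_5
  normalize: π_0 + π_1 + π_2 + π_3 + π_4 + π_5 = 1
Solving the linear system gives exactly π = [10121/72637, 15017/72637, 10673/72637, 8331/72637, 13299/72637, 15196/72637].

π = [0.1393, 0.2067, 0.1469, 0.1147, 0.1831, 0.2092]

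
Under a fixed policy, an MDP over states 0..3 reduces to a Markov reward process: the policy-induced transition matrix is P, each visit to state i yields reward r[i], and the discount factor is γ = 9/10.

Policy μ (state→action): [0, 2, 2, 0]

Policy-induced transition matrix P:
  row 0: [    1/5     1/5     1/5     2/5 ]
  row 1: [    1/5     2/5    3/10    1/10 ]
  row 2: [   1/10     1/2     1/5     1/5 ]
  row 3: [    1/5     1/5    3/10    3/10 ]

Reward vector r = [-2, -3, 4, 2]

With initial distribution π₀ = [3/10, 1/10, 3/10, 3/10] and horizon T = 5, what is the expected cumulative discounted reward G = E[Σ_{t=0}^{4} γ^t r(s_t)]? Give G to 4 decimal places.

G = 1.3675

t=0: π = [0.3000, 0.1000, 0.3000, 0.3000], E[r] = 0.9000, γ^t·E[r] = 0.900000, running G = 0.900000
t=1: π = [0.1700, 0.3100, 0.2400, 0.2800], E[r] = 0.2500, γ^t·E[r] = 0.225000, running G = 1.125000
t=2: π = [0.1760, 0.3340, 0.2590, 0.2310], E[r] = 0.1440, γ^t·E[r] = 0.116640, running G = 1.241640
t=3: π = [0.1741, 0.3445, 0.2565, 0.2249], E[r] = 0.0941, γ^t·E[r] = 0.068599, running G = 1.310239
t=4: π = [0.1744, 0.3459, 0.2569, 0.2229], E[r] = 0.0872, γ^t·E[r] = 0.057232, running G = 1.367471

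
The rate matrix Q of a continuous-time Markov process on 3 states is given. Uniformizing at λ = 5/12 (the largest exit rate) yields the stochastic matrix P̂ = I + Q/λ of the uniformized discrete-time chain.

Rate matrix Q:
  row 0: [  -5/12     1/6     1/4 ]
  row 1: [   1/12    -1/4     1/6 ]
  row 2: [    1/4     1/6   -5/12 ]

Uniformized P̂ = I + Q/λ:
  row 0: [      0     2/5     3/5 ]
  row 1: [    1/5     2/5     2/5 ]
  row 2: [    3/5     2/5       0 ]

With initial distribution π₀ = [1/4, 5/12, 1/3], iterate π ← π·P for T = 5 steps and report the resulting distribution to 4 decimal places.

π = [0.2761, 0.4000, 0.3239]

t=0: π = [0.2500, 0.4167, 0.3333]
t=1: π = [0.2833, 0.4000, 0.3167]
t=2: π = [0.2700, 0.4000, 0.3300]
t=3: π = [0.2780, 0.4000, 0.3220]
t=4: π = [0.2732, 0.4000, 0.3268]
t=5: π = [0.2761, 0.4000, 0.3239]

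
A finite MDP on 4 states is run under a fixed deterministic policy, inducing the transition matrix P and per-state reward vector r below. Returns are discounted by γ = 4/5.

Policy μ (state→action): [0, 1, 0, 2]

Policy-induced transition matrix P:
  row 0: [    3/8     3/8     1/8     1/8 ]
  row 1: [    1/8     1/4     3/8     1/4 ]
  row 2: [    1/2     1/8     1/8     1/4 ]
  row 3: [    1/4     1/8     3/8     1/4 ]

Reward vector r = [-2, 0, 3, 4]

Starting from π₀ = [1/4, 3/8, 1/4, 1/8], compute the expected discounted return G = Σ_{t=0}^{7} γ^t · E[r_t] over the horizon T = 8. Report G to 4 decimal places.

t=0: π = [0.2500, 0.3750, 0.2500, 0.1250], E[r] = 0.7500, γ^t·E[r] = 0.750000, running G = 0.750000
t=1: π = [0.2969, 0.2344, 0.2500, 0.2188], E[r] = 1.0313, γ^t·E[r] = 0.825000, running G = 1.575000
t=2: π = [0.3203, 0.2285, 0.2383, 0.2129], E[r] = 0.9258, γ^t·E[r] = 0.592500, running G = 2.167500
t=3: π = [0.3210, 0.2336, 0.2354, 0.2100], E[r] = 0.9038, γ^t·E[r] = 0.462750, running G = 2.630250
t=4: π = [0.3198, 0.2345, 0.2359, 0.2099], E[r] = 0.9077, γ^t·E[r] = 0.371775, running G = 3.002025
t=5: π = [0.3196, 0.2342, 0.2361, 0.2100], E[r] = 0.9091, γ^t·E[r] = 0.297893, running G = 3.299918
t=6: π = [0.3197, 0.2342, 0.2361, 0.2100], E[r] = 0.9090, γ^t·E[r] = 0.238289, running G = 3.538207
t=7: π = [0.3197, 0.2342, 0.2361, 0.2100], E[r] = 0.9089, γ^t·E[r] = 0.190614, running G = 3.728821

G = 3.7288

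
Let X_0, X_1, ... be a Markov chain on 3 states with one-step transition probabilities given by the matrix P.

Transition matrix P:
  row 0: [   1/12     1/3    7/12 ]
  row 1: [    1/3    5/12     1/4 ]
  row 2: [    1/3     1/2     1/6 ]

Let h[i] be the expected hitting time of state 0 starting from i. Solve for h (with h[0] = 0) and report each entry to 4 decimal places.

First-step conditioning: h[0] = 0; for i ≠ 0, h[i] = 1 + Σ_k P[i][k]·h[k].
  h[1] = 1 + 5/12·h[1] + 1/4·h[2]
  h[2] = 1 + 1/2·h[1] + 1/6·h[2]
Solving the 2×2 linear system over states ≠ 0 gives exactly h = [0, 3, 3] (h[0] = 0 is the target).

h = [0.0000, 3.0000, 3.0000]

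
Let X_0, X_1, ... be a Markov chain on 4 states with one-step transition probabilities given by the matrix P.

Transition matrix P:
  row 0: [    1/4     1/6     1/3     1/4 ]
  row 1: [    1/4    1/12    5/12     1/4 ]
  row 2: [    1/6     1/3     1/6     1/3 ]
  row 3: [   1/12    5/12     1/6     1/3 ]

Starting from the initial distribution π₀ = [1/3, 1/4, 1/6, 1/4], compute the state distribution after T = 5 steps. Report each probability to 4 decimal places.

π = [0.1787, 0.2626, 0.2621, 0.2965]

t=0: π = [0.3333, 0.2500, 0.1667, 0.2500]
t=1: π = [0.1944, 0.2361, 0.2847, 0.2847]
t=2: π = [0.1788, 0.2656, 0.2581, 0.2975]
t=3: π = [0.1789, 0.2619, 0.2629, 0.2963]
t=4: π = [0.1787, 0.2627, 0.2620, 0.2966]
t=5: π = [0.1787, 0.2626, 0.2621, 0.2965]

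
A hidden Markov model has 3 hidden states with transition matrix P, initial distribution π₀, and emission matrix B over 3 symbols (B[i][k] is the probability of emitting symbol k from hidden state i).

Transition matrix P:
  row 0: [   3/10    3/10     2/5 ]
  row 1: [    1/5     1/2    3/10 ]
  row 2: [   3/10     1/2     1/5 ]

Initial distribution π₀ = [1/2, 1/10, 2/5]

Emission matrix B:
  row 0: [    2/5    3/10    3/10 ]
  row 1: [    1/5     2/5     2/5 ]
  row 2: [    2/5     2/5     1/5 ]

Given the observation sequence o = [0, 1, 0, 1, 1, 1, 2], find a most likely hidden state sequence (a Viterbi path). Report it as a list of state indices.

path = [2, 1, 2, 1, 1, 1, 1]

t=0: δ = [2.000e-01, 2.000e-02, 1.600e-01]  (obs o_0=0)
t=1: δ = [1.800e-02, 3.200e-02, 3.200e-02]  ψ = [0, 2, 0]  (obs o_1=1)
t=2: δ = [3.840e-03, 3.200e-03, 3.840e-03]  ψ = [2, 1, 1]  (obs o_2=0)
t=3: δ = [3.456e-04, 7.680e-04, 6.144e-04]  ψ = [0, 2, 0]  (obs o_3=1)
t=4: δ = [5.530e-05, 1.536e-04, 9.216e-05]  ψ = [2, 1, 1]  (obs o_4=1)
t=5: δ = [9.216e-06, 3.072e-05, 1.843e-05]  ψ = [1, 1, 1]  (obs o_5=1)
t=6: δ = [1.843e-06, 6.144e-06, 1.843e-06]  ψ = [1, 1, 1]  (obs o_6=2)
backtrack: best end state = 1; path = [2, 1, 2, 1, 1, 1, 1]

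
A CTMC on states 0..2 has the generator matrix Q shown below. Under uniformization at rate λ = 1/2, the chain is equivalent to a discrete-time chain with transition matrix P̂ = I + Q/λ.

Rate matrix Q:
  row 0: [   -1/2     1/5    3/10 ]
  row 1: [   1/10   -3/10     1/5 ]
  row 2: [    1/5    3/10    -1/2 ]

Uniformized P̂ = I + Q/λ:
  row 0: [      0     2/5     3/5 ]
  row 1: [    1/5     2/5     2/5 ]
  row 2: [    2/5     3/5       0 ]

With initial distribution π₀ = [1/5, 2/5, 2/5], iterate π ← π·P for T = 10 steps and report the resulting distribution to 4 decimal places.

π = [0.2194, 0.4634, 0.3172]

t=0: π = [0.2000, 0.4000, 0.4000]
t=1: π = [0.2400, 0.4800, 0.2800]
t=2: π = [0.2080, 0.4560, 0.3360]
t=3: π = [0.2256, 0.4672, 0.3072]
t=4: π = [0.2163, 0.4614, 0.3222]
t=5: π = [0.2212, 0.4644, 0.3144]
t=6: π = [0.2186, 0.4629, 0.3185]
t=7: π = [0.2200, 0.4637, 0.3163]
t=8: π = [0.2193, 0.4633, 0.3175]
t=9: π = [0.2196, 0.4635, 0.3169]
t=10: π = [0.2194, 0.4634, 0.3172]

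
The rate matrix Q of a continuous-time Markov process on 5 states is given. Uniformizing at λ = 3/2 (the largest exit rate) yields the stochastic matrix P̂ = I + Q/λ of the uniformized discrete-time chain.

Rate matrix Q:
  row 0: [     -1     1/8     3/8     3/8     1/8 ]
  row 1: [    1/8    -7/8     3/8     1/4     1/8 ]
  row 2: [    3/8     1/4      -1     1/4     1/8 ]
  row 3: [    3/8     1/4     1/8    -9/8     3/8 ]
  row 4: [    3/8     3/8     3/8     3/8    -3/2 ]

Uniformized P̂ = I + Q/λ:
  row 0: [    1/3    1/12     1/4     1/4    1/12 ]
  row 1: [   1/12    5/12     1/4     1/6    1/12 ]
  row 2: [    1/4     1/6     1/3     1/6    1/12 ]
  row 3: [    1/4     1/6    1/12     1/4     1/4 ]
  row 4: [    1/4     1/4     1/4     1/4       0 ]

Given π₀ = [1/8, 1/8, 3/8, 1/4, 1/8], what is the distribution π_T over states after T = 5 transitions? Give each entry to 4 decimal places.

t=0: π = [0.1250, 0.1250, 0.3750, 0.2500, 0.1250]
t=1: π = [0.2396, 0.1979, 0.2396, 0.2083, 0.1146]
t=2: π = [0.2370, 0.2057, 0.2352, 0.2135, 0.1085]
t=3: π = [0.2355, 0.2074, 0.2340, 0.2133, 0.1099]
t=4: π = [0.2351, 0.2081, 0.2340, 0.2132, 0.1097]
t=5: π = [0.2349, 0.2082, 0.2340, 0.2132, 0.1097]

π = [0.2349, 0.2082, 0.2340, 0.2132, 0.1097]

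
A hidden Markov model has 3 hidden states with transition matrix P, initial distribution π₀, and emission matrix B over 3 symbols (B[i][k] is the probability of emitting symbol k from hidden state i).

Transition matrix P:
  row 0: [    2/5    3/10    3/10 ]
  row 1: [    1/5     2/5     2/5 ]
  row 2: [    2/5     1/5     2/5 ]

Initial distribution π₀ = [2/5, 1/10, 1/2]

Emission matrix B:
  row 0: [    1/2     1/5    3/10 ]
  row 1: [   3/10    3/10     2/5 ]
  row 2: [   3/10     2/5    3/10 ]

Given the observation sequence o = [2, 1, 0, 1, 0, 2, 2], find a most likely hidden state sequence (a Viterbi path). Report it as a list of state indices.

t=0: δ = [1.200e-01, 4.000e-02, 1.500e-01]  (obs o_0=2)
t=1: δ = [1.200e-02, 1.080e-02, 2.400e-02]  ψ = [2, 0, 2]  (obs o_1=1)
t=2: δ = [4.800e-03, 1.440e-03, 2.880e-03]  ψ = [2, 2, 2]  (obs o_2=0)
t=3: δ = [3.840e-04, 4.320e-04, 5.760e-04]  ψ = [0, 0, 0]  (obs o_3=1)
t=4: δ = [1.152e-04, 5.184e-05, 6.912e-05]  ψ = [2, 1, 2]  (obs o_4=0)
t=5: δ = [1.382e-05, 1.382e-05, 1.037e-05]  ψ = [0, 0, 0]  (obs o_5=2)
t=6: δ = [1.659e-06, 2.212e-06, 1.659e-06]  ψ = [0, 1, 1]  (obs o_6=2)
backtrack: best end state = 1; path = [2, 2, 0, 2, 0, 1, 1]

path = [2, 2, 0, 2, 0, 1, 1]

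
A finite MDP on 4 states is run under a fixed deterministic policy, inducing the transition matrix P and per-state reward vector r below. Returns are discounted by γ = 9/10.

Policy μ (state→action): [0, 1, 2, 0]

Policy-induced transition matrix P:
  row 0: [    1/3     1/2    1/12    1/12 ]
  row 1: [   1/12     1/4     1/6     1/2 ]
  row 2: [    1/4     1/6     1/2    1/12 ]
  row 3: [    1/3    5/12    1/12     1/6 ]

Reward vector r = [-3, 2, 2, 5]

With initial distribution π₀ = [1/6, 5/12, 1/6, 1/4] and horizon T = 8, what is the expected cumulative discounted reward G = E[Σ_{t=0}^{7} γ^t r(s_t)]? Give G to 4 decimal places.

G = 9.3842

t=0: π = [0.1667, 0.4167, 0.1667, 0.2500], E[r] = 1.9167, γ^t·E[r] = 1.916667, running G = 1.916667
t=1: π = [0.2153, 0.3194, 0.1875, 0.2778], E[r] = 1.7569, γ^t·E[r] = 1.581250, running G = 3.497917
t=2: π = [0.2378, 0.3345, 0.1881, 0.2396], E[r] = 1.5295, γ^t·E[r] = 1.238906, running G = 4.736823
t=3: π = [0.2340, 0.3337, 0.1896, 0.2427], E[r] = 1.5578, γ^t·E[r] = 1.135652, running G = 5.872475
t=4: π = [0.2341, 0.3332, 0.1901, 0.2426], E[r] = 1.5573, γ^t·E[r] = 1.021736, running G = 6.894212
t=5: π = [0.2342, 0.3331, 0.1903, 0.2424], E[r] = 1.5561, γ^t·E[r] = 0.918860, running G = 7.813072
t=6: π = [0.2342, 0.3331, 0.1904, 0.2423], E[r] = 1.5560, γ^t·E[r] = 0.826930, running G = 8.640002
t=7: π = [0.2342, 0.3331, 0.1904, 0.2423], E[r] = 1.5560, γ^t·E[r] = 0.744209, running G = 9.384211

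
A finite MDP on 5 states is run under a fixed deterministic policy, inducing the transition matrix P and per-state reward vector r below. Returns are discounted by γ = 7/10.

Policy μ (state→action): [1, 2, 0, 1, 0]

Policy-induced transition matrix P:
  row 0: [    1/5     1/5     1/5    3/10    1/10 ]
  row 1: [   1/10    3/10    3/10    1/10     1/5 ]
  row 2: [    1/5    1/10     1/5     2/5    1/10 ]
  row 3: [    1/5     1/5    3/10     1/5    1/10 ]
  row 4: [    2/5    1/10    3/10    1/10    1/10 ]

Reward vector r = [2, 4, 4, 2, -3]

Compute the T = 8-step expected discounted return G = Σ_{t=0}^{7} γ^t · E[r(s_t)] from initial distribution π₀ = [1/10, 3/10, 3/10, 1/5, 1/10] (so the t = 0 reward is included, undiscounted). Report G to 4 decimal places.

G = 7.5577

t=0: π = [0.1000, 0.3000, 0.3000, 0.2000, 0.1000], E[r] = 2.7000, γ^t·E[r] = 2.700000, running G = 2.700000
t=1: π = [0.1900, 0.1900, 0.2600, 0.2300, 0.1300], E[r] = 2.2500, γ^t·E[r] = 1.575000, running G = 4.275000
t=2: π = [0.2070, 0.1800, 0.2550, 0.2390, 0.1190], E[r] = 2.2750, γ^t·E[r] = 1.114750, running G = 5.389750
t=3: π = [0.2058, 0.1806, 0.2538, 0.2418, 0.1180], E[r] = 2.2788, γ^t·E[r] = 0.781628, running G = 6.171378
t=4: π = [0.2055, 0.1809, 0.2540, 0.2415, 0.1181], E[r] = 2.2795, γ^t·E[r] = 0.547318, running G = 6.718696
t=5: π = [0.2055, 0.1809, 0.2540, 0.2415, 0.1181], E[r] = 2.2794, γ^t·E[r] = 0.383099, running G = 7.101795
t=6: π = [0.2055, 0.1809, 0.2540, 0.2415, 0.1181], E[r] = 2.2794, γ^t·E[r] = 0.268169, running G = 7.369964
t=7: π = [0.2055, 0.1809, 0.2540, 0.2415, 0.1181], E[r] = 2.2794, γ^t·E[r] = 0.187718, running G = 7.557682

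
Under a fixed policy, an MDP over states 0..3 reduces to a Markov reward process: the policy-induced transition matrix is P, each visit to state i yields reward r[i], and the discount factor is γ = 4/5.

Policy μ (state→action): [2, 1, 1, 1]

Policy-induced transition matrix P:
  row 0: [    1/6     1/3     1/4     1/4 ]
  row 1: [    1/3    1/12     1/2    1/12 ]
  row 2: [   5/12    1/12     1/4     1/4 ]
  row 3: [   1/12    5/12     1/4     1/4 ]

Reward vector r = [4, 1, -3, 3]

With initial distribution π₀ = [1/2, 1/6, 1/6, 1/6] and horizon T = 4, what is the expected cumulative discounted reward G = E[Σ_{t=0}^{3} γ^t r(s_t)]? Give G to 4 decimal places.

G = 4.0420

t=0: π = [0.5000, 0.1667, 0.1667, 0.1667], E[r] = 2.1667, γ^t·E[r] = 2.166667, running G = 2.166667
t=1: π = [0.2222, 0.2639, 0.2917, 0.2222], E[r] = 0.9444, γ^t·E[r] = 0.755556, running G = 2.922222
t=2: π = [0.2650, 0.2130, 0.3160, 0.2060], E[r] = 0.9433, γ^t·E[r] = 0.603704, running G = 3.525926
t=3: π = [0.2640, 0.2183, 0.3032, 0.2145], E[r] = 1.0080, γ^t·E[r] = 0.516099, running G = 4.042025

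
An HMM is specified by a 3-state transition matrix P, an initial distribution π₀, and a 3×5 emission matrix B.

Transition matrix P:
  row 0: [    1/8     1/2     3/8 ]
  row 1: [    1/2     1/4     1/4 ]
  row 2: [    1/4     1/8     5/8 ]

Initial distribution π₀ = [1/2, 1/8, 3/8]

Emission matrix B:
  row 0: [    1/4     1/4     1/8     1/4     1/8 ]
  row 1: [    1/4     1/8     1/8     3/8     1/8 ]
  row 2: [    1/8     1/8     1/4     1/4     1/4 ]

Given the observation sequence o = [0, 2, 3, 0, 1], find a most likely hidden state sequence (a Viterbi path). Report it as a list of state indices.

path = [0, 1, 0, 1, 0]

t=0: δ = [1.250e-01, 3.125e-02, 4.688e-02]  (obs o_0=0)
t=1: δ = [1.953e-03, 7.812e-03, 1.172e-02]  ψ = [0, 0, 0]  (obs o_1=2)
t=2: δ = [9.766e-04, 7.324e-04, 1.831e-03]  ψ = [1, 1, 2]  (obs o_2=3)
t=3: δ = [1.144e-04, 1.221e-04, 1.431e-04]  ψ = [2, 0, 2]  (obs o_3=0)
t=4: δ = [1.526e-05, 7.153e-06, 1.118e-05]  ψ = [1, 0, 2]  (obs o_4=1)
backtrack: best end state = 0; path = [0, 1, 0, 1, 0]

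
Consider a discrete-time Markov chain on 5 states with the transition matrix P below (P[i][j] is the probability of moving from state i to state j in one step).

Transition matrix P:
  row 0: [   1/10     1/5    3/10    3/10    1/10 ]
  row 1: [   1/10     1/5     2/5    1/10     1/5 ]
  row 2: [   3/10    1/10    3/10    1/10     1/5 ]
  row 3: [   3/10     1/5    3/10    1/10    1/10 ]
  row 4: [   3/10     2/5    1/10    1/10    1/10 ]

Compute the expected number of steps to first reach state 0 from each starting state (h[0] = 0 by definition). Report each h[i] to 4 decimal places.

First-step conditioning: h[0] = 0; for i ≠ 0, h[i] = 1 + Σ_k P[i][k]·h[k].
  h[1] = 1 + 1/5·h[1] + 2/5·h[2] + 1/10·h[3] + 1/5·h[4]
  h[2] = 1 + 1/10·h[1] + 3/10·h[2] + 1/10·h[3] + 1/5·h[4]
  h[3] = 1 + 1/5·h[1] + 3/10·h[2] + 1/10·h[3] + 1/10·h[4]
  h[4] = 1 + 2/5·h[1] + 1/10·h[2] + 1/10·h[3] + 1/10·h[4]
Solving the 4×4 linear system over states ≠ 0 gives exactly h = [0, 6050/1307, 4950/1307, 5030/1307, 5250/1307] (h[0] = 0 is the target).

h = [0.0000, 4.6289, 3.7873, 3.8485, 4.0168]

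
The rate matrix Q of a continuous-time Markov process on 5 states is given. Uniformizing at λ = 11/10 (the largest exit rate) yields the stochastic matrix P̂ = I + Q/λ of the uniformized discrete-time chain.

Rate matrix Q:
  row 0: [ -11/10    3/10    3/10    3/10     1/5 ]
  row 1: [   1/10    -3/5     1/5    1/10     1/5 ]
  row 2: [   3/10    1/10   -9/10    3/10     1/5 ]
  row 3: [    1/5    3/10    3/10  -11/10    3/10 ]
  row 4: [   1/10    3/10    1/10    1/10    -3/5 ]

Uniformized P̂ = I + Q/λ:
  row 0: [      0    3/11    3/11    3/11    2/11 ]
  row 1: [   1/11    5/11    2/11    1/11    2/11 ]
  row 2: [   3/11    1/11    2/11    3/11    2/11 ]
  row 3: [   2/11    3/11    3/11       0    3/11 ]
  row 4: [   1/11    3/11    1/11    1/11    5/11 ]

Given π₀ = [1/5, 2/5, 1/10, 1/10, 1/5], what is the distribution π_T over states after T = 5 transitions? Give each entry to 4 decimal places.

π = [0.1247, 0.2931, 0.1812, 0.1344, 0.2667]

t=0: π = [0.2000, 0.4000, 0.1000, 0.1000, 0.2000]
t=1: π = [0.1000, 0.3273, 0.1909, 0.1364, 0.2455]
t=2: π = [0.1289, 0.2975, 0.1810, 0.1314, 0.2612]
t=3: π = [0.1240, 0.2939, 0.1817, 0.1353, 0.2650]
t=4: π = [0.1250, 0.2931, 0.1813, 0.1342, 0.2664]
t=5: π = [0.1247, 0.2931, 0.1812, 0.1344, 0.2667]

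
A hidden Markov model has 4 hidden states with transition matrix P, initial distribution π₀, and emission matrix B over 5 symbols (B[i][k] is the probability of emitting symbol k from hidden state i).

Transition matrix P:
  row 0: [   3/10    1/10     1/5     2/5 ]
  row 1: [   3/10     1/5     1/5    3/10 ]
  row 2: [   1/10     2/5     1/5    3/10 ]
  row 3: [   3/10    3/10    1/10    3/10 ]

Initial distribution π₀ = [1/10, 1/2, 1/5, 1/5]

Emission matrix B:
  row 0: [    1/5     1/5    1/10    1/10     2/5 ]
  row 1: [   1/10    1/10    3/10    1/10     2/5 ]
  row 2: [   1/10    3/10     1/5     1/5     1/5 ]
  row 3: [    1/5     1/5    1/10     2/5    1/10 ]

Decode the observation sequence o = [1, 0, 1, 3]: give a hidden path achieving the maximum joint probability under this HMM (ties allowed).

path = [2, 3, 0, 3]

t=0: δ = [2.000e-02, 5.000e-02, 6.000e-02, 4.000e-02]  (obs o_0=1)
t=1: δ = [3.000e-03, 2.400e-03, 1.200e-03, 3.600e-03]  ψ = [1, 2, 2, 2]  (obs o_1=0)
t=2: δ = [2.160e-04, 1.080e-04, 1.800e-04, 2.400e-04]  ψ = [3, 3, 0, 0]  (obs o_2=1)
t=3: δ = [7.200e-06, 7.200e-06, 8.640e-06, 3.456e-05]  ψ = [3, 2, 0, 0]  (obs o_3=3)
backtrack: best end state = 3; path = [2, 3, 0, 3]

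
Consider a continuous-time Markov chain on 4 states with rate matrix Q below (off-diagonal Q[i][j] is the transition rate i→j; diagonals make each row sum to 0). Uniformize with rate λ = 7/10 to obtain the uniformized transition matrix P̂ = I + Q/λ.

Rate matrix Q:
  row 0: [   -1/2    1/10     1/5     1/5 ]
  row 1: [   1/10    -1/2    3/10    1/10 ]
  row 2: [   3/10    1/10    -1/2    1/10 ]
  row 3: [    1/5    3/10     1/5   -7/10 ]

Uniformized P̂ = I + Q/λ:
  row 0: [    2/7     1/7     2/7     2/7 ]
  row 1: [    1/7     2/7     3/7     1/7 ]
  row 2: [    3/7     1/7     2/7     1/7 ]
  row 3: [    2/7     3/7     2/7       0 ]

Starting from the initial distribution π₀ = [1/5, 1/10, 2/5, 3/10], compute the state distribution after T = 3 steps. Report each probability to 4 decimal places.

t=0: π = [0.2000, 0.1000, 0.4000, 0.3000]
t=1: π = [0.3286, 0.2429, 0.3000, 0.1286]
t=2: π = [0.2939, 0.2143, 0.3204, 0.1714]
t=3: π = [0.3009, 0.2224, 0.3163, 0.1603]

π = [0.3009, 0.2224, 0.3163, 0.1603]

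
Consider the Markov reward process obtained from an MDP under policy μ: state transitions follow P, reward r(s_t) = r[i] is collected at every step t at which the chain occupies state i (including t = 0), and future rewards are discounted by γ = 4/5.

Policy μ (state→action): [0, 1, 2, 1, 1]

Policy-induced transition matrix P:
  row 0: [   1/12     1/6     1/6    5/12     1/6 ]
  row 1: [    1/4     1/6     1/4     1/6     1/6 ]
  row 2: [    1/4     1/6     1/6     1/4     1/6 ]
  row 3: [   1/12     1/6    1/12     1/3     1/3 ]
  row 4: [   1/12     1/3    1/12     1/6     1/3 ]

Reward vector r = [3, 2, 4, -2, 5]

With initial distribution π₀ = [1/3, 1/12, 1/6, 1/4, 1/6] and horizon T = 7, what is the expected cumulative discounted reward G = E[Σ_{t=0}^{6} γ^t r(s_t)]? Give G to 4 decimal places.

t=0: π = [0.3333, 0.0833, 0.1667, 0.2500, 0.1667], E[r] = 2.1667, γ^t·E[r] = 2.166667, running G = 2.166667
t=1: π = [0.1250, 0.1944, 0.1389, 0.3056, 0.2361], E[r] = 1.8889, γ^t·E[r] = 1.511111, running G = 3.677778
t=2: π = [0.1389, 0.2060, 0.1377, 0.2604, 0.2569], E[r] = 2.1435, γ^t·E[r] = 1.371852, running G = 5.049630
t=3: π = [0.1406, 0.2095, 0.1407, 0.2563, 0.2529], E[r] = 2.1557, γ^t·E[r] = 1.103704, running G = 6.153333
t=4: π = [0.1417, 0.2088, 0.1417, 0.2563, 0.2515], E[r] = 2.1546, γ^t·E[r] = 0.882535, running G = 7.035868
t=5: π = [0.1418, 0.2086, 0.1418, 0.2566, 0.2513], E[r] = 2.1527, γ^t·E[r] = 0.705400, running G = 7.741268
t=6: π = [0.1417, 0.2085, 0.1417, 0.2567, 0.2513], E[r] = 2.1524, γ^t·E[r] = 0.564234, running G = 8.305502

G = 8.3055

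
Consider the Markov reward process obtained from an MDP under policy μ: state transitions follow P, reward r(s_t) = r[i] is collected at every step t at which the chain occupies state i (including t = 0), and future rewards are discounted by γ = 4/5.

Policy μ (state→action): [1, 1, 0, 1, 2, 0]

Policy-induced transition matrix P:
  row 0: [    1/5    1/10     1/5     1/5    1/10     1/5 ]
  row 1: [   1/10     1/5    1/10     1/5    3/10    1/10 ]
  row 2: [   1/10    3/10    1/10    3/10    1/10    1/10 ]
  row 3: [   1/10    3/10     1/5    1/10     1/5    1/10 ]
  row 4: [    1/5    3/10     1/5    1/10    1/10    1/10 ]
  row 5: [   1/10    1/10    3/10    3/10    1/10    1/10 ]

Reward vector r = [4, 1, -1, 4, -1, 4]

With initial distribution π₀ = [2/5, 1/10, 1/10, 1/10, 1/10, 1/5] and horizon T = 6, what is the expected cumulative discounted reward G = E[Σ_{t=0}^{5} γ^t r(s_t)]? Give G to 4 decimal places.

t=0: π = [0.4000, 0.1000, 0.1000, 0.1000, 0.1000, 0.2000], E[r] = 2.7000, γ^t·E[r] = 2.700000, running G = 2.700000
t=1: π = [0.1500, 0.1700, 0.2000, 0.2100, 0.1300, 0.1400], E[r] = 1.8400, γ^t·E[r] = 1.472000, running G = 4.172000
t=2: π = [0.1280, 0.2250, 0.1770, 0.2000, 0.1550, 0.1150], E[r] = 1.6650, γ^t·E[r] = 1.065600, running G = 5.237600
t=3: π = [0.1283, 0.2289, 0.1713, 0.1937, 0.1650, 0.1128], E[r] = 1.6318, γ^t·E[r] = 0.835482, running G = 6.073082
t=4: π = [0.1293, 0.2289, 0.1713, 0.1925, 0.1652, 0.1128], E[r] = 1.6313, γ^t·E[r] = 0.668172, running G = 6.741254
t=5: π = [0.1294, 0.2287, 0.1713, 0.1926, 0.1650, 0.1129], E[r] = 1.6325, γ^t·E[r] = 0.534925, running G = 7.276179

G = 7.2762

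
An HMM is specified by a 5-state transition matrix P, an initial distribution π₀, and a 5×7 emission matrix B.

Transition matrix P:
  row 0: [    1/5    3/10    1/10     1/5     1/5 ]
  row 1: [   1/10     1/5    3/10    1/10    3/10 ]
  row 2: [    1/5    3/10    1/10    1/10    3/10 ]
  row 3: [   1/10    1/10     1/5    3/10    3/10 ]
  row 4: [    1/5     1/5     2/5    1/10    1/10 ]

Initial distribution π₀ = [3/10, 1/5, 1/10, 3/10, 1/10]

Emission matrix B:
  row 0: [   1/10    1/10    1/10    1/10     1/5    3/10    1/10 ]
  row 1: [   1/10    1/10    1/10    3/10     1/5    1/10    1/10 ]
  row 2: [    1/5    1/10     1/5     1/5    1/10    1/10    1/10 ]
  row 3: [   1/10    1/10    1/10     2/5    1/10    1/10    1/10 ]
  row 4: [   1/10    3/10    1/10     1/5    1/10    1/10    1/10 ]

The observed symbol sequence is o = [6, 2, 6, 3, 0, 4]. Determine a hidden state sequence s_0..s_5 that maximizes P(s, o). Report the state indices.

t=0: δ = [3.000e-02, 2.000e-02, 1.000e-02, 3.000e-02, 1.000e-02]  (obs o_0=6)
t=1: δ = [6.000e-04, 9.000e-04, 1.200e-03, 9.000e-04, 9.000e-04]  ψ = [0, 0, 1, 3, 3]  (obs o_1=2)
t=2: δ = [2.400e-05, 3.600e-05, 3.600e-05, 2.700e-05, 3.600e-05]  ψ = [2, 2, 4, 3, 2]  (obs o_2=6)
t=3: δ = [7.200e-07, 3.240e-06, 2.880e-06, 3.240e-06, 2.160e-06]  ψ = [2, 2, 4, 3, 1]  (obs o_3=3)
t=4: δ = [5.760e-08, 8.640e-08, 1.944e-07, 9.720e-08, 9.720e-08]  ψ = [2, 2, 1, 3, 1]  (obs o_4=0)
t=5: δ = [7.776e-09, 1.166e-08, 3.888e-09, 2.916e-09, 5.832e-09]  ψ = [2, 2, 4, 3, 2]  (obs o_5=4)
backtrack: best end state = 1; path = [3, 4, 2, 1, 2, 1]

path = [3, 4, 2, 1, 2, 1]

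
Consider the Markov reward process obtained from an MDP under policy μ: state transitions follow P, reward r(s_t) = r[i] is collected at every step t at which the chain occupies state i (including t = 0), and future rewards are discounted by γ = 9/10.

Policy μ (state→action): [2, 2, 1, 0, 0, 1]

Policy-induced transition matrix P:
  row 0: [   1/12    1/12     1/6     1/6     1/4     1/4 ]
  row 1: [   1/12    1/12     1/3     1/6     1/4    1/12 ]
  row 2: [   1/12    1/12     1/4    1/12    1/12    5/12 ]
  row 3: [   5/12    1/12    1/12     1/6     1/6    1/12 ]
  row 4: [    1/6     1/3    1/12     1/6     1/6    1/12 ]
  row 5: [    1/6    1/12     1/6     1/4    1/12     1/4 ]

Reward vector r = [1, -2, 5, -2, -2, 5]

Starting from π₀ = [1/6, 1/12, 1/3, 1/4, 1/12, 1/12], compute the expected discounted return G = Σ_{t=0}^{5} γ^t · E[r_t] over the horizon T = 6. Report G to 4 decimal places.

t=0: π = [0.1667, 0.0833, 0.3333, 0.2500, 0.0833, 0.0833], E[r] = 1.4167, γ^t·E[r] = 1.416667, running G = 1.416667
t=1: π = [0.1806, 0.1042, 0.1806, 0.1458, 0.1528, 0.2361], E[r] = 1.4583, γ^t·E[r] = 1.312500, running G = 2.729167
t=2: π = [0.1644, 0.1215, 0.1742, 0.1713, 0.1557, 0.2130], E[r] = 1.2031, γ^t·E[r] = 0.974531, running G = 3.703698
t=3: π = [0.1712, 0.1223, 0.1742, 0.1699, 0.1582, 0.2043], E[r] = 1.1628, γ^t·E[r] = 0.847652, running G = 4.551350
t=4: π = [0.1702, 0.1229, 0.1742, 0.1692, 0.1596, 0.2040], E[r] = 1.1578, γ^t·E[r] = 0.759636, running G = 5.310986
t=5: π = [0.1700, 0.1232, 0.1743, 0.1691, 0.1596, 0.2038], E[r] = 1.1563, γ^t·E[r] = 0.682775, running G = 5.993762

G = 5.9938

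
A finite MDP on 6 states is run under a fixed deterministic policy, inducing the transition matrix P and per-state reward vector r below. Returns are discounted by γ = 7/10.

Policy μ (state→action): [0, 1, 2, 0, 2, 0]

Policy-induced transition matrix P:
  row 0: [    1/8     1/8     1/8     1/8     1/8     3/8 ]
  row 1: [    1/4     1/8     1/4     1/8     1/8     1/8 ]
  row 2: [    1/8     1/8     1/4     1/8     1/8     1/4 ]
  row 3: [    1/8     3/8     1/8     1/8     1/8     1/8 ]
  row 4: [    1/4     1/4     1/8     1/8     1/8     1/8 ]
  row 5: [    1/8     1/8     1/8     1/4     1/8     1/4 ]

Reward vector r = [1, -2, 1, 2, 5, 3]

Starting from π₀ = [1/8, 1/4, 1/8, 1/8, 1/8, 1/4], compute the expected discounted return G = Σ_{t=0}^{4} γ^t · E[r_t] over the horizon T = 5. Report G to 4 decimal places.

t=0: π = [0.1250, 0.2500, 0.1250, 0.1250, 0.1250, 0.2500], E[r] = 1.3750, γ^t·E[r] = 1.375000, running G = 1.375000
t=1: π = [0.1719, 0.1719, 0.1719, 0.1563, 0.1250, 0.2031], E[r] = 1.5469, γ^t·E[r] = 1.082813, running G = 2.457813
t=2: π = [0.1621, 0.1797, 0.1680, 0.1504, 0.1250, 0.2148], E[r] = 1.5410, γ^t·E[r] = 0.755098, running G = 3.212910
t=3: π = [0.1631, 0.1782, 0.1685, 0.1519, 0.1250, 0.2134], E[r] = 1.5439, γ^t·E[r] = 0.529573, running G = 3.742483
t=4: π = [0.1629, 0.1786, 0.1683, 0.1517, 0.1250, 0.2135], E[r] = 1.5429, γ^t·E[r] = 0.370452, running G = 4.112936

G = 4.1129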